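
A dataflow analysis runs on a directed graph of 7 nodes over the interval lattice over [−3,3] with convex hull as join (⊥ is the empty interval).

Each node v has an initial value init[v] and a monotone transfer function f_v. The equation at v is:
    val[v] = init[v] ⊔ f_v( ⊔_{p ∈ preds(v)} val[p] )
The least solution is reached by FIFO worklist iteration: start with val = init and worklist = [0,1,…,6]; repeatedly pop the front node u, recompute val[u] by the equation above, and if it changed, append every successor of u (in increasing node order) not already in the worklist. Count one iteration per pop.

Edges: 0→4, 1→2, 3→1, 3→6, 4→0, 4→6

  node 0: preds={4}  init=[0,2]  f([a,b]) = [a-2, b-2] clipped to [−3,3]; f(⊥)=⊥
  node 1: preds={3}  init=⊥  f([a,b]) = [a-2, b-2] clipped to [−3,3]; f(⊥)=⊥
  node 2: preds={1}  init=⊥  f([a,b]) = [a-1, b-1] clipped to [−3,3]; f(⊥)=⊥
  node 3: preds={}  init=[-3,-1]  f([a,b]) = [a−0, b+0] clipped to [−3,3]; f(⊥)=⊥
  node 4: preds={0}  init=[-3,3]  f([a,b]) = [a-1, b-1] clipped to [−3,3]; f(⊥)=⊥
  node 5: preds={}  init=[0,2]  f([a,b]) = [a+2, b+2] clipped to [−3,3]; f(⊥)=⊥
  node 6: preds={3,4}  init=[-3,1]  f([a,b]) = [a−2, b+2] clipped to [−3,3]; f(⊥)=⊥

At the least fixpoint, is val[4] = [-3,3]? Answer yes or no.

Iteration log — 7 steps:
  step 1. node 0  ⊔preds=[-3,3]  new=[-3,2]  old=[0,2]  +wl: 
  step 2. node 1  ⊔preds=[-3,-1]  new=[-3,-3]  old=⊥  +wl: 
  step 3. node 2  ⊔preds=[-3,-3]  new=[-3,-3]  old=⊥  +wl: 
  step 4. node 3  ⊔preds=⊥  new=[-3,-1]  stable
  step 5. node 4  ⊔preds=[-3,2]  new=[-3,3]  stable
  step 6. node 5  ⊔preds=⊥  new=[0,2]  stable
  step 7. node 6  ⊔preds=[-3,3]  new=[-3,3]  old=[-3,1]  +wl: 

Least fixpoint reached:
  node 0: [-3,2]
  node 1: [-3,-3]
  node 2: [-3,-3]
  node 3: [-3,-1]
  node 4: [-3,3]
  node 5: [0,2]
  node 6: [-3,3]

yes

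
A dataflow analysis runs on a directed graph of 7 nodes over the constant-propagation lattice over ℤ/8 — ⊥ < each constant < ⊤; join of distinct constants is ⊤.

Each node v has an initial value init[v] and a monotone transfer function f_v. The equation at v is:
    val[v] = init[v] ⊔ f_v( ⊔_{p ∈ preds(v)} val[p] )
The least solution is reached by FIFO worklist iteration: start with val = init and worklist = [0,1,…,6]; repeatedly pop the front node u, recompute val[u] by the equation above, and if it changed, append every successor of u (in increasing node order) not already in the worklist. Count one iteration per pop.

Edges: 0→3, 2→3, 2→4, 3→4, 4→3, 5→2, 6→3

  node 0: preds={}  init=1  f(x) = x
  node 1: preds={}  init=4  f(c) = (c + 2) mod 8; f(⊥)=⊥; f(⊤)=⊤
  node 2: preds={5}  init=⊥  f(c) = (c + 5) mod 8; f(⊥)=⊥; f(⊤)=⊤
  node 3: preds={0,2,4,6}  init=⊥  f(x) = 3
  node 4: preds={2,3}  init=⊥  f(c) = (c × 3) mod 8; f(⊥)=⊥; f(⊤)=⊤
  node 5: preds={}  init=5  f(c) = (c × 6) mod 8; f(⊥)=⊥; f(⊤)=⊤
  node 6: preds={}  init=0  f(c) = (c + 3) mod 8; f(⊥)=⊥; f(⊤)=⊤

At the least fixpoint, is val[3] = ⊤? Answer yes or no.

Trace (8 dequeues):
  [1] u=0 | in ⊥ | out 1 | ==
  [2] u=1 | in ⊥ | out 4 | ==
  [3] u=2 | in 5 | out 2 | prev ⊥ | push {}
  [4] u=3 | in ⊤ | out 3 | prev ⊥ | push {}
  [5] u=4 | in ⊤ | out ⊤ | prev ⊥ | push {3}
  [6] u=5 | in ⊥ | out 5 | ==
  [7] u=6 | in ⊥ | out 0 | ==
  [8] u=3 | in ⊤ | out 3 | ==

Converged values:
  [0] 1
  [1] 4
  [2] 2
  [3] 3
  [4] ⊤
  [5] 5
  [6] 0

no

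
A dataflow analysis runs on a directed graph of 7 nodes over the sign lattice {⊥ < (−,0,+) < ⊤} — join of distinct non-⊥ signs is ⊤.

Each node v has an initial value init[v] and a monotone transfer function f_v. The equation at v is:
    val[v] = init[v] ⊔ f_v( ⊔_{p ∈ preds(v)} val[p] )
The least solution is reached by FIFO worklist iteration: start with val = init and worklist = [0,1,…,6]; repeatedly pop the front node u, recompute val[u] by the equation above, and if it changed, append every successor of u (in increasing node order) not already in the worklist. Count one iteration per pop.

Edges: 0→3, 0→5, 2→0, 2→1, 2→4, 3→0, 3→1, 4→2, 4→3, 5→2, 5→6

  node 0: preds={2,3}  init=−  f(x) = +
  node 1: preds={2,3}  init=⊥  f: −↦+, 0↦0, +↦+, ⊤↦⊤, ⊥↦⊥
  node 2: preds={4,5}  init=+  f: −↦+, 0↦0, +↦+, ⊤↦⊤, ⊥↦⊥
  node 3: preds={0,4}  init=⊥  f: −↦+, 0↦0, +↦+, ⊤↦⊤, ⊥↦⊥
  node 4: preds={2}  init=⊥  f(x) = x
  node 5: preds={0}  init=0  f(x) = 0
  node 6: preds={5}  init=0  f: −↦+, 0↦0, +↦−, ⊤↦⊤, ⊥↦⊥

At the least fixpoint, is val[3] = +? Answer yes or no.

no

Worklist (11 pops):
  #1 pop 0: in=+ → ⊤ (was −); enqueue []
  #2 pop 1: in=+ → + (was ⊥); enqueue []
  #3 pop 2: in=0 → ⊤ (was +); enqueue [0,1]
  #4 pop 3: in=⊤ → ⊤ (was ⊥); enqueue []
  #5 pop 4: in=⊤ → ⊤ (was ⊥); enqueue [2,3]
  #6 pop 5: in=⊤ → 0 (no change)
  #7 pop 6: in=0 → 0 (no change)
  #8 pop 0: in=⊤ → ⊤ (no change)
  #9 pop 1: in=⊤ → ⊤ (was +); enqueue []
  #10 pop 2: in=⊤ → ⊤ (no change)
  #11 pop 3: in=⊤ → ⊤ (no change)

Fixpoint:
  val[0] = ⊤
  val[1] = ⊤
  val[2] = ⊤
  val[3] = ⊤
  val[4] = ⊤
  val[5] = 0
  val[6] = 0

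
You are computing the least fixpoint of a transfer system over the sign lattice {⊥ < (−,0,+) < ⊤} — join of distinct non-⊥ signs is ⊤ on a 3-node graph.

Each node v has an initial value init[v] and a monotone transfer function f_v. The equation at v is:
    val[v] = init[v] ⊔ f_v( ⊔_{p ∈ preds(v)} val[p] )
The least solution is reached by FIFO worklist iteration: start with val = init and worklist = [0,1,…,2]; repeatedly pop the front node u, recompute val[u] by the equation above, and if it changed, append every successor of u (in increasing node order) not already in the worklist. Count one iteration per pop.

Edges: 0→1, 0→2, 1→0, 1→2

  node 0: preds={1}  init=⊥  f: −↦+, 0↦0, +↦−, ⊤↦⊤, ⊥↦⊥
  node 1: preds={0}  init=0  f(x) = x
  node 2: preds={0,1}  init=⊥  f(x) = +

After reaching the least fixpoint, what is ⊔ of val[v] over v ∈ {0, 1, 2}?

Trace (3 dequeues):
  [1] u=0 | in 0 | out 0 | prev ⊥ | push {}
  [2] u=1 | in 0 | out 0 | ==
  [3] u=2 | in 0 | out + | prev ⊥ | push {}

Converged values:
  [0] 0
  [1] 0
  [2] +

⊤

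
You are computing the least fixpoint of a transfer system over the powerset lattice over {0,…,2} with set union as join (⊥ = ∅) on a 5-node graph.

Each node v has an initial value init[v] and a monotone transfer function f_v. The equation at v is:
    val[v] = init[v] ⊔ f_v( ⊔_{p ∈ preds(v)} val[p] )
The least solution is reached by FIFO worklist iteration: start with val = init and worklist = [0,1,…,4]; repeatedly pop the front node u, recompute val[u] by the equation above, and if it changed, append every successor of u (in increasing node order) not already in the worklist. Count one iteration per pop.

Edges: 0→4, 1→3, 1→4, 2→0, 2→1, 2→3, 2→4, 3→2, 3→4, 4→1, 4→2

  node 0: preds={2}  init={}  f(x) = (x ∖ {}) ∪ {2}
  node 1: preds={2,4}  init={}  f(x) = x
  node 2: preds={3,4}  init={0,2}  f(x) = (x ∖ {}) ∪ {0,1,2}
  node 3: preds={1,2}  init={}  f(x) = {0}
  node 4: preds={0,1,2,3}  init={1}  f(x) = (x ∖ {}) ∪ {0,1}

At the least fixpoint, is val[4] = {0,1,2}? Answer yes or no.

Worklist (9 pops):
  #1 pop 0: in={0,2} → {0,2} (was {}); enqueue []
  #2 pop 1: in={0,1,2} → {0,1,2} (was {}); enqueue []
  #3 pop 2: in={1} → {0,1,2} (was {0,2}); enqueue [0,1]
  #4 pop 3: in={0,1,2} → {0} (was {}); enqueue [2]
  #5 pop 4: in={0,1,2} → {0,1,2} (was {1}); enqueue []
  #6 pop 0: in={0,1,2} → {0,1,2} (was {0,2}); enqueue [4]
  #7 pop 1: in={0,1,2} → {0,1,2} (no change)
  #8 pop 2: in={0,1,2} → {0,1,2} (no change)
  #9 pop 4: in={0,1,2} → {0,1,2} (no change)

Fixpoint:
  val[0] = {0,1,2}
  val[1] = {0,1,2}
  val[2] = {0,1,2}
  val[3] = {0}
  val[4] = {0,1,2}

yes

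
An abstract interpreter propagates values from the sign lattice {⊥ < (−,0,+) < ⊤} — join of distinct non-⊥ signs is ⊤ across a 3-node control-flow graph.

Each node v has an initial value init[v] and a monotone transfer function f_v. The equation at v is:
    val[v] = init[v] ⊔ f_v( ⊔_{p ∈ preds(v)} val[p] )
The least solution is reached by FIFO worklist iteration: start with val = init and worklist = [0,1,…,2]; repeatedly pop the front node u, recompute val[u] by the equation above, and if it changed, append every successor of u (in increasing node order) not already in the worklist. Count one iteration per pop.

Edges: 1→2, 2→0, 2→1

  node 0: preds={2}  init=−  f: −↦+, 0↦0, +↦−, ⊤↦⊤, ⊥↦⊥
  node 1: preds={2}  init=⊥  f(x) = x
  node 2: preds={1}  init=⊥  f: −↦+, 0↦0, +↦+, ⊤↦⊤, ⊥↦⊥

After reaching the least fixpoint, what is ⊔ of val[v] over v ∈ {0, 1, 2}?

Trace (3 dequeues):
  [1] u=0 | in ⊥ | out − | ==
  [2] u=1 | in ⊥ | out ⊥ | ==
  [3] u=2 | in ⊥ | out ⊥ | ==

Converged values:
  [0] −
  [1] ⊥
  [2] ⊥

−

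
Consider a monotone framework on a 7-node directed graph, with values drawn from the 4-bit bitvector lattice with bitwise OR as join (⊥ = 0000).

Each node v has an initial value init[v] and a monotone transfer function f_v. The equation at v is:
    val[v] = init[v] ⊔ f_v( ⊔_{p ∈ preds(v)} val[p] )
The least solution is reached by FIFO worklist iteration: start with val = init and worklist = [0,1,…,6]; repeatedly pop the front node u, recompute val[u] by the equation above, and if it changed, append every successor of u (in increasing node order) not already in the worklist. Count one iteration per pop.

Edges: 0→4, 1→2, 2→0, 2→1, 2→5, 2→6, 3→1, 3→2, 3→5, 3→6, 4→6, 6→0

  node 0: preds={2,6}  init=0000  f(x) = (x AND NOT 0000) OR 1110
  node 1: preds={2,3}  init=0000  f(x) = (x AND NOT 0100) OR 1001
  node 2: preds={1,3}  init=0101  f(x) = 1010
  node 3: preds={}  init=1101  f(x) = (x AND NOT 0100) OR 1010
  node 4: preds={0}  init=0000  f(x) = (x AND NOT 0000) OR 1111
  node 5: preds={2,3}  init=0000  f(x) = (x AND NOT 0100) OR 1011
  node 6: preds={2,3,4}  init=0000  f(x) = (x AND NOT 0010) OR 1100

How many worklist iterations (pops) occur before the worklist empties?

10

Worklist (10 pops):
  #1 pop 0: in=0101 → 1111 (was 0000); enqueue []
  #2 pop 1: in=1101 → 1001 (was 0000); enqueue []
  #3 pop 2: in=1101 → 1111 (was 0101); enqueue [0,1]
  #4 pop 3: in=0000 → 1111 (was 1101); enqueue [2]
  #5 pop 4: in=1111 → 1111 (was 0000); enqueue []
  #6 pop 5: in=1111 → 1011 (was 0000); enqueue []
  #7 pop 6: in=1111 → 1101 (was 0000); enqueue []
  #8 pop 0: in=1111 → 1111 (no change)
  #9 pop 1: in=1111 → 1011 (was 1001); enqueue []
  #10 pop 2: in=1111 → 1111 (no change)

Fixpoint:
  val[0] = 1111
  val[1] = 1011
  val[2] = 1111
  val[3] = 1111
  val[4] = 1111
  val[5] = 1011
  val[6] = 1101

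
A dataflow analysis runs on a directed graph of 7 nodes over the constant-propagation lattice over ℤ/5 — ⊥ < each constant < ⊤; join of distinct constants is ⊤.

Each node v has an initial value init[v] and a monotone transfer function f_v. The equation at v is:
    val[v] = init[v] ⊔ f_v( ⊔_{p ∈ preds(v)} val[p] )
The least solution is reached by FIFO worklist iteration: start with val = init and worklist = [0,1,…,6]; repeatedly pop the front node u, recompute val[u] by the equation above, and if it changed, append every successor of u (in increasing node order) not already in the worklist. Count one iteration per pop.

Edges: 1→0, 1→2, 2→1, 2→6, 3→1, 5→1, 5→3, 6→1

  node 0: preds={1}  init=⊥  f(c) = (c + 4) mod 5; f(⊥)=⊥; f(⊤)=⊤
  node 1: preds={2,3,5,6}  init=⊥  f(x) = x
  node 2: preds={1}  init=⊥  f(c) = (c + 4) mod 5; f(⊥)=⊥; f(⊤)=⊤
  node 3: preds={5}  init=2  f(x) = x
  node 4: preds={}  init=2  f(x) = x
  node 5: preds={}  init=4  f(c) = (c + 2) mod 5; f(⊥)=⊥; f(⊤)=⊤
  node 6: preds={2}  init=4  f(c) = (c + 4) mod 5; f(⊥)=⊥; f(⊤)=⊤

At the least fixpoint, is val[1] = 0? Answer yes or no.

no

Iteration log — 9 steps:
  step 1. node 0  ⊔preds=⊥  new=⊥  stable
  step 2. node 1  ⊔preds=⊤  new=⊤  old=⊥  +wl: 0
  step 3. node 2  ⊔preds=⊤  new=⊤  old=⊥  +wl: 1
  step 4. node 3  ⊔preds=4  new=⊤  old=2  +wl: 
  step 5. node 4  ⊔preds=⊥  new=2  stable
  step 6. node 5  ⊔preds=⊥  new=4  stable
  step 7. node 6  ⊔preds=⊤  new=⊤  old=4  +wl: 
  step 8. node 0  ⊔preds=⊤  new=⊤  old=⊥  +wl: 
  step 9. node 1  ⊔preds=⊤  new=⊤  stable

Least fixpoint reached:
  node 0: ⊤
  node 1: ⊤
  node 2: ⊤
  node 3: ⊤
  node 4: 2
  node 5: 4
  node 6: ⊤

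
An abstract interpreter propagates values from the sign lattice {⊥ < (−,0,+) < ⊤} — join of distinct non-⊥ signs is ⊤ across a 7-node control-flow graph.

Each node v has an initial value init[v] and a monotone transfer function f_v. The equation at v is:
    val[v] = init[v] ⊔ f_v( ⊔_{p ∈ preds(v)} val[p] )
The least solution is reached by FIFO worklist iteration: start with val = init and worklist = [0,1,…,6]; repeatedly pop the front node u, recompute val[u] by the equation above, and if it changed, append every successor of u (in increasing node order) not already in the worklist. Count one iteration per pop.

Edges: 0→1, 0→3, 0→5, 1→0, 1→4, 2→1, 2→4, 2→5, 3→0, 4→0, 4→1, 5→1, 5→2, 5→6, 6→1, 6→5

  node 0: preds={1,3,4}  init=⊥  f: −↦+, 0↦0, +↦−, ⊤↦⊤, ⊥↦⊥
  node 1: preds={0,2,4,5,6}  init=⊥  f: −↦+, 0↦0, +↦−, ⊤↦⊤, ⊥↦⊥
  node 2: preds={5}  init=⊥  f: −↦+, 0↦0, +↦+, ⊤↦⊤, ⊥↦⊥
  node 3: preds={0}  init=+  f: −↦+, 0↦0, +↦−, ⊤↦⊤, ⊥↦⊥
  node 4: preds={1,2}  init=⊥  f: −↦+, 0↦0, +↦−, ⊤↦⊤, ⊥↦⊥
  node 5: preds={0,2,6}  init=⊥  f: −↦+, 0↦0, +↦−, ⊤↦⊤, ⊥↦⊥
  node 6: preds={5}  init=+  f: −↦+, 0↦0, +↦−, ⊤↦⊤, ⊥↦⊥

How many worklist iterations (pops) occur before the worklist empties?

15

Trace (15 dequeues):
  [1] u=0 | in + | out − | prev ⊥ | push {}
  [2] u=1 | in ⊤ | out ⊤ | prev ⊥ | push {0}
  [3] u=2 | in ⊥ | out ⊥ | ==
  [4] u=3 | in − | out + | ==
  [5] u=4 | in ⊤ | out ⊤ | prev ⊥ | push {1}
  [6] u=5 | in ⊤ | out ⊤ | prev ⊥ | push {2}
  [7] u=6 | in ⊤ | out ⊤ | prev + | push {5}
  [8] u=0 | in ⊤ | out ⊤ | prev − | push {3}
  [9] u=1 | in ⊤ | out ⊤ | ==
  [10] u=2 | in ⊤ | out ⊤ | prev ⊥ | push {1,4}
  [11] u=5 | in ⊤ | out ⊤ | ==
  [12] u=3 | in ⊤ | out ⊤ | prev + | push {0}
  [13] u=1 | in ⊤ | out ⊤ | ==
  [14] u=4 | in ⊤ | out ⊤ | ==
  [15] u=0 | in ⊤ | out ⊤ | ==

Converged values:
  [0] ⊤
  [1] ⊤
  [2] ⊤
  [3] ⊤
  [4] ⊤
  [5] ⊤
  [6] ⊤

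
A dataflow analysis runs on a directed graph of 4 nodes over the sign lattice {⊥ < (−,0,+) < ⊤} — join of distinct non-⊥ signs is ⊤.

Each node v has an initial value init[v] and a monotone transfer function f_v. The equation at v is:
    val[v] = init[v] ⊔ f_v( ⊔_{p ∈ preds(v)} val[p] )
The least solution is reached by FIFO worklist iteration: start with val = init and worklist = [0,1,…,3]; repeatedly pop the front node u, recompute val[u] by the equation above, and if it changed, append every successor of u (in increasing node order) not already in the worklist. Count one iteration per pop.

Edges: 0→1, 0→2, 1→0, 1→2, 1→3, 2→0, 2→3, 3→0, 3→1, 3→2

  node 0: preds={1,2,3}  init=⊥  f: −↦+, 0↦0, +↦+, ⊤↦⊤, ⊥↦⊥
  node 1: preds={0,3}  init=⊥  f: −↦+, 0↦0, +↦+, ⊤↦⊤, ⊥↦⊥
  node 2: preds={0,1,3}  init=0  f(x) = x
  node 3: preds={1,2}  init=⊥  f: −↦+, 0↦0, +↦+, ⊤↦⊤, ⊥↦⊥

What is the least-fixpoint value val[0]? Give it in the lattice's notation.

Worklist (7 pops):
  #1 pop 0: in=0 → 0 (was ⊥); enqueue []
  #2 pop 1: in=0 → 0 (was ⊥); enqueue [0]
  #3 pop 2: in=0 → 0 (no change)
  #4 pop 3: in=0 → 0 (was ⊥); enqueue [1,2]
  #5 pop 0: in=0 → 0 (no change)
  #6 pop 1: in=0 → 0 (no change)
  #7 pop 2: in=0 → 0 (no change)

Fixpoint:
  val[0] = 0
  val[1] = 0
  val[2] = 0
  val[3] = 0

0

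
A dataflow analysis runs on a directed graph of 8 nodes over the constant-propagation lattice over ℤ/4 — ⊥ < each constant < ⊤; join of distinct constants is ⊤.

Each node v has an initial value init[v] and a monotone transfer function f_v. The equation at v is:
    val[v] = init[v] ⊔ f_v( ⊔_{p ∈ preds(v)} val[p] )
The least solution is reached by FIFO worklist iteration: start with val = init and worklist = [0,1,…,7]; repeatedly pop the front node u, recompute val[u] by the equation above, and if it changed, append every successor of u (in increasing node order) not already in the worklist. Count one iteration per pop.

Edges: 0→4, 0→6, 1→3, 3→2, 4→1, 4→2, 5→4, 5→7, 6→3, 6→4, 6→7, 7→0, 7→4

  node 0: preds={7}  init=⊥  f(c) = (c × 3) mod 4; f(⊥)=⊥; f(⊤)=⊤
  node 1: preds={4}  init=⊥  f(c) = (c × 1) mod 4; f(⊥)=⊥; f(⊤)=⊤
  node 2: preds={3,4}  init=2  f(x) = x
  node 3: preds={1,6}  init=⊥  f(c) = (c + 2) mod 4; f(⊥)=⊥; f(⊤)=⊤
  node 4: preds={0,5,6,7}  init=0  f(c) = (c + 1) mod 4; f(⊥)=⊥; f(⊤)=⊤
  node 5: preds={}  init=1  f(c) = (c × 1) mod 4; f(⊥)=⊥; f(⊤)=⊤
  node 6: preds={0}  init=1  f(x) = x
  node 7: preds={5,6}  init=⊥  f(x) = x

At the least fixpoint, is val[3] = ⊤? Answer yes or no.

Trace (20 dequeues):
  [1] u=0 | in ⊥ | out ⊥ | ==
  [2] u=1 | in 0 | out 0 | prev ⊥ | push {}
  [3] u=2 | in 0 | out ⊤ | prev 2 | push {}
  [4] u=3 | in ⊤ | out ⊤ | prev ⊥ | push {2}
  [5] u=4 | in 1 | out ⊤ | prev 0 | push {1}
  [6] u=5 | in ⊥ | out 1 | ==
  [7] u=6 | in ⊥ | out 1 | ==
  [8] u=7 | in 1 | out 1 | prev ⊥ | push {0,4}
  [9] u=2 | in ⊤ | out ⊤ | ==
  [10] u=1 | in ⊤ | out ⊤ | prev 0 | push {3}
  [11] u=0 | in 1 | out 3 | prev ⊥ | push {6}
  [12] u=4 | in ⊤ | out ⊤ | ==
  [13] u=3 | in ⊤ | out ⊤ | ==
  [14] u=6 | in 3 | out ⊤ | prev 1 | push {3,4,7}
  [15] u=3 | in ⊤ | out ⊤ | ==
  [16] u=4 | in ⊤ | out ⊤ | ==
  [17] u=7 | in ⊤ | out ⊤ | prev 1 | push {0,4}
  [18] u=0 | in ⊤ | out ⊤ | prev 3 | push {6}
  [19] u=4 | in ⊤ | out ⊤ | ==
  [20] u=6 | in ⊤ | out ⊤ | ==

Converged values:
  [0] ⊤
  [1] ⊤
  [2] ⊤
  [3] ⊤
  [4] ⊤
  [5] 1
  [6] ⊤
  [7] ⊤

yes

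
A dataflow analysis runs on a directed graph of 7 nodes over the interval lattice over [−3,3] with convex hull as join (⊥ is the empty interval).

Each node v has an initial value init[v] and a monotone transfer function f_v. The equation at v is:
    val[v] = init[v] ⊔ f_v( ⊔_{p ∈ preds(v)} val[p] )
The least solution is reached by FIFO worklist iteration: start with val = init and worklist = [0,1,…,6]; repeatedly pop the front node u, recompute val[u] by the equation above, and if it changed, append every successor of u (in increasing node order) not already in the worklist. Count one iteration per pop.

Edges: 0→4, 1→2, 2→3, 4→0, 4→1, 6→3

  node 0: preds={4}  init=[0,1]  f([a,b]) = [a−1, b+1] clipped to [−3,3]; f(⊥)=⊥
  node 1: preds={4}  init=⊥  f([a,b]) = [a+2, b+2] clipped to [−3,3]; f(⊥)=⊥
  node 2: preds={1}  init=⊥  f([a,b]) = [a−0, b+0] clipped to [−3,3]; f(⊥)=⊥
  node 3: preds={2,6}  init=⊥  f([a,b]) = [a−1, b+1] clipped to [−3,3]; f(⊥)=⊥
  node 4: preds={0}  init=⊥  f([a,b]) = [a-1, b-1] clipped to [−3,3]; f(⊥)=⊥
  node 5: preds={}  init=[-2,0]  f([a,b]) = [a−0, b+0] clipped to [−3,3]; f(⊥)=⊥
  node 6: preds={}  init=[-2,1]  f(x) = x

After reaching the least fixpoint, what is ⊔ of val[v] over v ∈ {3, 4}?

[-3,3]

Worklist (17 pops):
  #1 pop 0: in=⊥ → [0,1] (no change)
  #2 pop 1: in=⊥ → ⊥ (no change)
  #3 pop 2: in=⊥ → ⊥ (no change)
  #4 pop 3: in=[-2,1] → [-3,2] (was ⊥); enqueue []
  #5 pop 4: in=[0,1] → [-1,0] (was ⊥); enqueue [0,1]
  #6 pop 5: in=⊥ → [-2,0] (no change)
  #7 pop 6: in=⊥ → [-2,1] (no change)
  #8 pop 0: in=[-1,0] → [-2,1] (was [0,1]); enqueue [4]
  #9 pop 1: in=[-1,0] → [1,2] (was ⊥); enqueue [2]
  #10 pop 4: in=[-2,1] → [-3,0] (was [-1,0]); enqueue [0,1]
  #11 pop 2: in=[1,2] → [1,2] (was ⊥); enqueue [3]
  #12 pop 0: in=[-3,0] → [-3,1] (was [-2,1]); enqueue [4]
  #13 pop 1: in=[-3,0] → [-1,2] (was [1,2]); enqueue [2]
  #14 pop 3: in=[-2,2] → [-3,3] (was [-3,2]); enqueue []
  #15 pop 4: in=[-3,1] → [-3,0] (no change)
  #16 pop 2: in=[-1,2] → [-1,2] (was [1,2]); enqueue [3]
  #17 pop 3: in=[-2,2] → [-3,3] (no change)

Fixpoint:
  val[0] = [-3,1]
  val[1] = [-1,2]
  val[2] = [-1,2]
  val[3] = [-3,3]
  val[4] = [-3,0]
  val[5] = [-2,0]
  val[6] = [-2,1]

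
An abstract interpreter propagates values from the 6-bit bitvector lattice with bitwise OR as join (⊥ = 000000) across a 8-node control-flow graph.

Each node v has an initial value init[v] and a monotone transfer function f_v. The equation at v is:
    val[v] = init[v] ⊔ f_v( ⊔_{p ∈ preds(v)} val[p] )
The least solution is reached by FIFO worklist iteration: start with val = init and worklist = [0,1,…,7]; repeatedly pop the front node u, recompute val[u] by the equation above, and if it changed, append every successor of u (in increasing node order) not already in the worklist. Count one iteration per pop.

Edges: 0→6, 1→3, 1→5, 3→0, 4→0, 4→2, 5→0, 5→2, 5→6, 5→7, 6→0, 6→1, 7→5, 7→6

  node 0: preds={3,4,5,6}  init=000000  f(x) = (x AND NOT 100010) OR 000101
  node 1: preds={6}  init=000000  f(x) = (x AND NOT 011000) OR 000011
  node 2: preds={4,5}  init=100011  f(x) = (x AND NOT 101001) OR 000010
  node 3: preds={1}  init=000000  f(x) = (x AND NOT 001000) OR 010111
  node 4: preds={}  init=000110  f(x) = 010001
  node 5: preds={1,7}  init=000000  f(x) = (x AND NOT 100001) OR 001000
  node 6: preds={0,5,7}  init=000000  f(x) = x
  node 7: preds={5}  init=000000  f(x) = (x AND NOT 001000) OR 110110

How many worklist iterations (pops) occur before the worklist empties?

Worklist (21 pops):
  #1 pop 0: in=000110 → 000101 (was 000000); enqueue []
  #2 pop 1: in=000000 → 000011 (was 000000); enqueue []
  #3 pop 2: in=000110 → 100111 (was 100011); enqueue []
  #4 pop 3: in=000011 → 010111 (was 000000); enqueue [0]
  #5 pop 4: in=000000 → 010111 (was 000110); enqueue [2]
  #6 pop 5: in=000011 → 001010 (was 000000); enqueue []
  #7 pop 6: in=001111 → 001111 (was 000000); enqueue [1]
  #8 pop 7: in=001010 → 110110 (was 000000); enqueue [5,6]
  #9 pop 0: in=011111 → 011101 (was 000101); enqueue []
  #10 pop 2: in=011111 → 110111 (was 100111); enqueue []
  #11 pop 1: in=001111 → 000111 (was 000011); enqueue [3]
  #12 pop 5: in=110111 → 011110 (was 001010); enqueue [0,2,7]
  #13 pop 6: in=111111 → 111111 (was 001111); enqueue [1]
  #14 pop 3: in=000111 → 010111 (no change)
  #15 pop 0: in=111111 → 011101 (no change)
  #16 pop 2: in=011111 → 110111 (no change)
  #17 pop 7: in=011110 → 110110 (no change)
  #18 pop 1: in=111111 → 100111 (was 000111); enqueue [3,5]
  #19 pop 3: in=100111 → 110111 (was 010111); enqueue [0]
  #20 pop 5: in=110111 → 011110 (no change)
  #21 pop 0: in=111111 → 011101 (no change)

Fixpoint:
  val[0] = 011101
  val[1] = 100111
  val[2] = 110111
  val[3] = 110111
  val[4] = 010111
  val[5] = 011110
  val[6] = 111111
  val[7] = 110110

21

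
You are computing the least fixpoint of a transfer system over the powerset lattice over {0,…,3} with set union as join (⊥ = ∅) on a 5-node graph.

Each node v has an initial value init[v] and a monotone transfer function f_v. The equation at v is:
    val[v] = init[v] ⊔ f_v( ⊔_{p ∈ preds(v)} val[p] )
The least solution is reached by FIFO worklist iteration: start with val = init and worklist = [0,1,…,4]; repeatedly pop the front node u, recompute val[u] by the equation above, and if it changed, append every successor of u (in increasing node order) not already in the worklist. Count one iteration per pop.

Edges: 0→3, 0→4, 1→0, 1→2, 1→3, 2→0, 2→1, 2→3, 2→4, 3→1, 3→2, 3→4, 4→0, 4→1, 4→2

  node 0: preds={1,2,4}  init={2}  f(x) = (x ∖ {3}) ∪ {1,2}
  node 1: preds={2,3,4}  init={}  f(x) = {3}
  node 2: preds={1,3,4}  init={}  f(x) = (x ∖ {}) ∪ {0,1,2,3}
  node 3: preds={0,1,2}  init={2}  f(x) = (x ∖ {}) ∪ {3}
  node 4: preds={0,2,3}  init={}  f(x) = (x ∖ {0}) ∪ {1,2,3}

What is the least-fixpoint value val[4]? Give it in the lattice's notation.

Iteration log — 10 steps:
  step 1. node 0  ⊔preds={}  new={1,2}  old={2}  +wl: 
  step 2. node 1  ⊔preds={2}  new={3}  old={}  +wl: 0
  step 3. node 2  ⊔preds={2,3}  new={0,1,2,3}  old={}  +wl: 1
  step 4. node 3  ⊔preds={0,1,2,3}  new={0,1,2,3}  old={2}  +wl: 2
  step 5. node 4  ⊔preds={0,1,2,3}  new={1,2,3}  old={}  +wl: 
  step 6. node 0  ⊔preds={0,1,2,3}  new={0,1,2}  old={1,2}  +wl: 3,4
  step 7. node 1  ⊔preds={0,1,2,3}  new={3}  stable
  step 8. node 2  ⊔preds={0,1,2,3}  new={0,1,2,3}  stable
  step 9. node 3  ⊔preds={0,1,2,3}  new={0,1,2,3}  stable
  step 10. node 4  ⊔preds={0,1,2,3}  new={1,2,3}  stable

Least fixpoint reached:
  node 0: {0,1,2}
  node 1: {3}
  node 2: {0,1,2,3}
  node 3: {0,1,2,3}
  node 4: {1,2,3}

{1,2,3}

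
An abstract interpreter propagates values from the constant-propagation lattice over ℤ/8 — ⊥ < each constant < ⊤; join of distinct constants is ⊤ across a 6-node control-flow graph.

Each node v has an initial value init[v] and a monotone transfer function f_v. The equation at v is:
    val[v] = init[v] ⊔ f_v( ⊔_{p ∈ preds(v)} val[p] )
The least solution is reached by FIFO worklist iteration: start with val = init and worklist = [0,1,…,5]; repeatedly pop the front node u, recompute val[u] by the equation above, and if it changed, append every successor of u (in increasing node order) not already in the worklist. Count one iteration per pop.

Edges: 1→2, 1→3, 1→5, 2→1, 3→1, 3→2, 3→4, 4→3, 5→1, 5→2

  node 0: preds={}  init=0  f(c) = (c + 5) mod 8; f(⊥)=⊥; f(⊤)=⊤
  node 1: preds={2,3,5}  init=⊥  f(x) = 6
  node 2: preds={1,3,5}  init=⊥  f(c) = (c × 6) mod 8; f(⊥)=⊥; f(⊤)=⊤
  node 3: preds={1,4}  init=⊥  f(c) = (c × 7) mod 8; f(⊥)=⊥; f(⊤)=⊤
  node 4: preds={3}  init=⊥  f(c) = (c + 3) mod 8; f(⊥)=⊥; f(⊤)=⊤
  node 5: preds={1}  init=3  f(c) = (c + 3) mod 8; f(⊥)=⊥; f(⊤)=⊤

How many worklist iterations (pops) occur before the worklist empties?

13

Trace (13 dequeues):
  [1] u=0 | in ⊥ | out 0 | ==
  [2] u=1 | in 3 | out 6 | prev ⊥ | push {}
  [3] u=2 | in ⊤ | out ⊤ | prev ⊥ | push {1}
  [4] u=3 | in 6 | out 2 | prev ⊥ | push {2}
  [5] u=4 | in 2 | out 5 | prev ⊥ | push {3}
  [6] u=5 | in 6 | out ⊤ | prev 3 | push {}
  [7] u=1 | in ⊤ | out 6 | ==
  [8] u=2 | in ⊤ | out ⊤ | ==
  [9] u=3 | in ⊤ | out ⊤ | prev 2 | push {1,2,4}
  [10] u=1 | in ⊤ | out 6 | ==
  [11] u=2 | in ⊤ | out ⊤ | ==
  [12] u=4 | in ⊤ | out ⊤ | prev 5 | push {3}
  [13] u=3 | in ⊤ | out ⊤ | ==

Converged values:
  [0] 0
  [1] 6
  [2] ⊤
  [3] ⊤
  [4] ⊤
  [5] ⊤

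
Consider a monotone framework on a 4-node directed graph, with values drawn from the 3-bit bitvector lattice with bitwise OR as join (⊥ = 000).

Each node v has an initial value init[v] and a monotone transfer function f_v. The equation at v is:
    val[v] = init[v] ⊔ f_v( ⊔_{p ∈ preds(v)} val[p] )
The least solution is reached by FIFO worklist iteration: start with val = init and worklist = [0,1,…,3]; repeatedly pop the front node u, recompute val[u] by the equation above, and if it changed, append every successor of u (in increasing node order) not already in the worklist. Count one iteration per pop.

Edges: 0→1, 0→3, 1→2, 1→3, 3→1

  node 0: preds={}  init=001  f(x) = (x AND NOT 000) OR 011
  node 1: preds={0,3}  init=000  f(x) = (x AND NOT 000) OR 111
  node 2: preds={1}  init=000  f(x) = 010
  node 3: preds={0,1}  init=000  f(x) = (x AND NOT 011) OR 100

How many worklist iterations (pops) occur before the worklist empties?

5

Trace (5 dequeues):
  [1] u=0 | in 000 | out 011 | prev 001 | push {}
  [2] u=1 | in 011 | out 111 | prev 000 | push {}
  [3] u=2 | in 111 | out 010 | prev 000 | push {}
  [4] u=3 | in 111 | out 100 | prev 000 | push {1}
  [5] u=1 | in 111 | out 111 | ==

Converged values:
  [0] 011
  [1] 111
  [2] 010
  [3] 100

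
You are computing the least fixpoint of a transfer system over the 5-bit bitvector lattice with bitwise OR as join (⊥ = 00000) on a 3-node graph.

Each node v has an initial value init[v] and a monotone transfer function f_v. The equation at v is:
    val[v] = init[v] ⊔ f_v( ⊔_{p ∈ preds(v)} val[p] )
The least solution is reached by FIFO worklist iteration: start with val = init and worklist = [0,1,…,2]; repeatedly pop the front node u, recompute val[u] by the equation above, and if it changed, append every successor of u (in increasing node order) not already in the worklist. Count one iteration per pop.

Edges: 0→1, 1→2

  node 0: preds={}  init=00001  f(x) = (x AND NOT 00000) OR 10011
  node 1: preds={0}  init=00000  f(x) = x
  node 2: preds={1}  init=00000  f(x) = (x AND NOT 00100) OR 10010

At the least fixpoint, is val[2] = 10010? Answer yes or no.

no

Trace (3 dequeues):
  [1] u=0 | in 00000 | out 10011 | prev 00001 | push {}
  [2] u=1 | in 10011 | out 10011 | prev 00000 | push {}
  [3] u=2 | in 10011 | out 10011 | prev 00000 | push {}

Converged values:
  [0] 10011
  [1] 10011
  [2] 10011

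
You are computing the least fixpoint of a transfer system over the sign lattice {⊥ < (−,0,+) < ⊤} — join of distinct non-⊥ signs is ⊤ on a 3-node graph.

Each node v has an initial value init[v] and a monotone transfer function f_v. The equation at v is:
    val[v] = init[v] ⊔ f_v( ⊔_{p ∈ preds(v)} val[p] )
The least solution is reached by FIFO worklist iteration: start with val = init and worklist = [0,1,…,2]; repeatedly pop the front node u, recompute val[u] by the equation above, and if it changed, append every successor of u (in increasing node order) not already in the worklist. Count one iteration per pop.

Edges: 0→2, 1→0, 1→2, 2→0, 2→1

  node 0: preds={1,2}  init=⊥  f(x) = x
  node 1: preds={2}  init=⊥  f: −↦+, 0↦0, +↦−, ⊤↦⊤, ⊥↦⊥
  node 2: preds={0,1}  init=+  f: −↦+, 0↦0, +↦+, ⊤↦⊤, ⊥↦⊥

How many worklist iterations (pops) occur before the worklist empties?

7

Trace (7 dequeues):
  [1] u=0 | in + | out + | prev ⊥ | push {}
  [2] u=1 | in + | out − | prev ⊥ | push {0}
  [3] u=2 | in ⊤ | out ⊤ | prev + | push {1}
  [4] u=0 | in ⊤ | out ⊤ | prev + | push {2}
  [5] u=1 | in ⊤ | out ⊤ | prev − | push {0}
  [6] u=2 | in ⊤ | out ⊤ | ==
  [7] u=0 | in ⊤ | out ⊤ | ==

Converged values:
  [0] ⊤
  [1] ⊤
  [2] ⊤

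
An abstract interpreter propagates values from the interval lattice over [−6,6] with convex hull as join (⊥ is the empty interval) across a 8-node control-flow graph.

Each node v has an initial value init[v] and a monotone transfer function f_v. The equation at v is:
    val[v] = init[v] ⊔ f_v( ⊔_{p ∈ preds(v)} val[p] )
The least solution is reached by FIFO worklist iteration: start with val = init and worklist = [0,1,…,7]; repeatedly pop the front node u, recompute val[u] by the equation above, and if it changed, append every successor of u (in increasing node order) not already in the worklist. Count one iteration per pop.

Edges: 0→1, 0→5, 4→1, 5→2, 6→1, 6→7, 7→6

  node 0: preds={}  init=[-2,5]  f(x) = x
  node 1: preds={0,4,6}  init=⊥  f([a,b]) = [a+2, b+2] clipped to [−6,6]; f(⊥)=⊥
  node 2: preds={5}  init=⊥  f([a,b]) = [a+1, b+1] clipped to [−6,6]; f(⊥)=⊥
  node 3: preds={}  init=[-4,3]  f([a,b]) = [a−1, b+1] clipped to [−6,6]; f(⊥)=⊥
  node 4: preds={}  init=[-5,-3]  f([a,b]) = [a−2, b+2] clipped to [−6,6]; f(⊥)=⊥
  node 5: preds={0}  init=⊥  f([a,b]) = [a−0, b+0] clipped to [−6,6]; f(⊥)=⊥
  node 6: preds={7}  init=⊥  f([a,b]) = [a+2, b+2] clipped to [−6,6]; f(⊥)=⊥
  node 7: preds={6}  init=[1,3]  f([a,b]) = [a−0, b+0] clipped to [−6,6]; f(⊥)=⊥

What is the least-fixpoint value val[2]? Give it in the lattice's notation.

Iteration log — 14 steps:
  step 1. node 0  ⊔preds=⊥  new=[-2,5]  stable
  step 2. node 1  ⊔preds=[-5,5]  new=[-3,6]  old=⊥  +wl: 
  step 3. node 2  ⊔preds=⊥  new=⊥  stable
  step 4. node 3  ⊔preds=⊥  new=[-4,3]  stable
  step 5. node 4  ⊔preds=⊥  new=[-5,-3]  stable
  step 6. node 5  ⊔preds=[-2,5]  new=[-2,5]  old=⊥  +wl: 2
  step 7. node 6  ⊔preds=[1,3]  new=[3,5]  old=⊥  +wl: 1
  step 8. node 7  ⊔preds=[3,5]  new=[1,5]  old=[1,3]  +wl: 6
  step 9. node 2  ⊔preds=[-2,5]  new=[-1,6]  old=⊥  +wl: 
  step 10. node 1  ⊔preds=[-5,5]  new=[-3,6]  stable
  step 11. node 6  ⊔preds=[1,5]  new=[3,6]  old=[3,5]  +wl: 1,7
  step 12. node 1  ⊔preds=[-5,6]  new=[-3,6]  stable
  step 13. node 7  ⊔preds=[3,6]  new=[1,6]  old=[1,5]  +wl: 6
  step 14. node 6  ⊔preds=[1,6]  new=[3,6]  stable

Least fixpoint reached:
  node 0: [-2,5]
  node 1: [-3,6]
  node 2: [-1,6]
  node 3: [-4,3]
  node 4: [-5,-3]
  node 5: [-2,5]
  node 6: [3,6]
  node 7: [1,6]

[-1,6]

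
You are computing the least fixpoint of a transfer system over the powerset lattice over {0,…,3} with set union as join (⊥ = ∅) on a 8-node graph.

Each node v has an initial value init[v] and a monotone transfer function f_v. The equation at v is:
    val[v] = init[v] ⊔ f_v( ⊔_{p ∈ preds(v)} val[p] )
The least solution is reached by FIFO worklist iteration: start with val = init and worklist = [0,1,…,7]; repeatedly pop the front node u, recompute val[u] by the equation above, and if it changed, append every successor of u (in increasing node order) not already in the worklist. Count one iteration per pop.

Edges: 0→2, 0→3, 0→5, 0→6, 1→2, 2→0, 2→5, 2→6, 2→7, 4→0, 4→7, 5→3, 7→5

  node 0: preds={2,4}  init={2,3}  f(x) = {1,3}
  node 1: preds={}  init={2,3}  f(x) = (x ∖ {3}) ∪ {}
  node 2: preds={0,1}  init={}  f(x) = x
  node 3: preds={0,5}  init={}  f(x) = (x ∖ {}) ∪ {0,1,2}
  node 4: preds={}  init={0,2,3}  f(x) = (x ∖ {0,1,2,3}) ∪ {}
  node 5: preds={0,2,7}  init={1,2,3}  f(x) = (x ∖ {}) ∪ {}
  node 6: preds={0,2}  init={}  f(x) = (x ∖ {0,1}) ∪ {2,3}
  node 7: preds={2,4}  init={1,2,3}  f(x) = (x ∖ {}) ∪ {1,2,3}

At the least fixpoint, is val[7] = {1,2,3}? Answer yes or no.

Iteration log — 11 steps:
  step 1. node 0  ⊔preds={0,2,3}  new={1,2,3}  old={2,3}  +wl: 
  step 2. node 1  ⊔preds={}  new={2,3}  stable
  step 3. node 2  ⊔preds={1,2,3}  new={1,2,3}  old={}  +wl: 0
  step 4. node 3  ⊔preds={1,2,3}  new={0,1,2,3}  old={}  +wl: 
  step 5. node 4  ⊔preds={}  new={0,2,3}  stable
  step 6. node 5  ⊔preds={1,2,3}  new={1,2,3}  stable
  step 7. node 6  ⊔preds={1,2,3}  new={2,3}  old={}  +wl: 
  step 8. node 7  ⊔preds={0,1,2,3}  new={0,1,2,3}  old={1,2,3}  +wl: 5
  step 9. node 0  ⊔preds={0,1,2,3}  new={1,2,3}  stable
  step 10. node 5  ⊔preds={0,1,2,3}  new={0,1,2,3}  old={1,2,3}  +wl: 3
  step 11. node 3  ⊔preds={0,1,2,3}  new={0,1,2,3}  stable

Least fixpoint reached:
  node 0: {1,2,3}
  node 1: {2,3}
  node 2: {1,2,3}
  node 3: {0,1,2,3}
  node 4: {0,2,3}
  node 5: {0,1,2,3}
  node 6: {2,3}
  node 7: {0,1,2,3}

no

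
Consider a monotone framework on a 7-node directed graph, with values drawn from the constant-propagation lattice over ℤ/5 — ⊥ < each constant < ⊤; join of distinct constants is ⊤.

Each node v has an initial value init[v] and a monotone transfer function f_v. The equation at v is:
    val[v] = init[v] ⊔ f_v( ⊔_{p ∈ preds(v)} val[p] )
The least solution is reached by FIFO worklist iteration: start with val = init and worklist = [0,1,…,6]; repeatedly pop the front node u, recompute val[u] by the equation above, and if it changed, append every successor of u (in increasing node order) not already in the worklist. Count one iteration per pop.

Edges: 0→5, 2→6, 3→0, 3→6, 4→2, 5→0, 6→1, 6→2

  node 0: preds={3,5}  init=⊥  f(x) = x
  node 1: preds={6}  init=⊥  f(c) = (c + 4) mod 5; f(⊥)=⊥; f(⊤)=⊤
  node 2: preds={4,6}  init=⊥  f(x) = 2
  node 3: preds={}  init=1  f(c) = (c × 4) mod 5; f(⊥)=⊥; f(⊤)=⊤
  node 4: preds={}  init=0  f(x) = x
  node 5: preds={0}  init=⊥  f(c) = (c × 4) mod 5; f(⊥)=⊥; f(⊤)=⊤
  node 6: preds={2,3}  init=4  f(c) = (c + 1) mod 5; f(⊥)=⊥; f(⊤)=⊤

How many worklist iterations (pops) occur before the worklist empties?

Trace (12 dequeues):
  [1] u=0 | in 1 | out 1 | prev ⊥ | push {}
  [2] u=1 | in 4 | out 3 | prev ⊥ | push {}
  [3] u=2 | in ⊤ | out 2 | prev ⊥ | push {}
  [4] u=3 | in ⊥ | out 1 | ==
  [5] u=4 | in ⊥ | out 0 | ==
  [6] u=5 | in 1 | out 4 | prev ⊥ | push {0}
  [7] u=6 | in ⊤ | out ⊤ | prev 4 | push {1,2}
  [8] u=0 | in ⊤ | out ⊤ | prev 1 | push {5}
  [9] u=1 | in ⊤ | out ⊤ | prev 3 | push {}
  [10] u=2 | in ⊤ | out 2 | ==
  [11] u=5 | in ⊤ | out ⊤ | prev 4 | push {0}
  [12] u=0 | in ⊤ | out ⊤ | ==

Converged values:
  [0] ⊤
  [1] ⊤
  [2] 2
  [3] 1
  [4] 0
  [5] ⊤
  [6] ⊤

12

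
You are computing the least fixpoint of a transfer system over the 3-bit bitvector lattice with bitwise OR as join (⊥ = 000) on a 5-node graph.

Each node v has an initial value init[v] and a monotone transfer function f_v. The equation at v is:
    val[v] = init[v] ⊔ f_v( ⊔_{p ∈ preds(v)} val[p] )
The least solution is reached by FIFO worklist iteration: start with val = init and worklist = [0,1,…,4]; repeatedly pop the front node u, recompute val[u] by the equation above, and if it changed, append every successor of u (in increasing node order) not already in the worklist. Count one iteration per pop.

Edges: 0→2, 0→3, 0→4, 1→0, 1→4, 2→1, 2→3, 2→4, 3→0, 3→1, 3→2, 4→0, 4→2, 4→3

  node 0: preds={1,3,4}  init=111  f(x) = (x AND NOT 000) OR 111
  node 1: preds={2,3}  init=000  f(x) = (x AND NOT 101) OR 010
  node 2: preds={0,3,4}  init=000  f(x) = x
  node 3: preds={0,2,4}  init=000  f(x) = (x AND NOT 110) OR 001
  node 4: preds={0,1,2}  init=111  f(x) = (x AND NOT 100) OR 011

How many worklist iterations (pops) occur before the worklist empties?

Iteration log — 8 steps:
  step 1. node 0  ⊔preds=111  new=111  stable
  step 2. node 1  ⊔preds=000  new=010  old=000  +wl: 0
  step 3. node 2  ⊔preds=111  new=111  old=000  +wl: 1
  step 4. node 3  ⊔preds=111  new=001  old=000  +wl: 2
  step 5. node 4  ⊔preds=111  new=111  stable
  step 6. node 0  ⊔preds=111  new=111  stable
  step 7. node 1  ⊔preds=111  new=010  stable
  step 8. node 2  ⊔preds=111  new=111  stable

Least fixpoint reached:
  node 0: 111
  node 1: 010
  node 2: 111
  node 3: 001
  node 4: 111

8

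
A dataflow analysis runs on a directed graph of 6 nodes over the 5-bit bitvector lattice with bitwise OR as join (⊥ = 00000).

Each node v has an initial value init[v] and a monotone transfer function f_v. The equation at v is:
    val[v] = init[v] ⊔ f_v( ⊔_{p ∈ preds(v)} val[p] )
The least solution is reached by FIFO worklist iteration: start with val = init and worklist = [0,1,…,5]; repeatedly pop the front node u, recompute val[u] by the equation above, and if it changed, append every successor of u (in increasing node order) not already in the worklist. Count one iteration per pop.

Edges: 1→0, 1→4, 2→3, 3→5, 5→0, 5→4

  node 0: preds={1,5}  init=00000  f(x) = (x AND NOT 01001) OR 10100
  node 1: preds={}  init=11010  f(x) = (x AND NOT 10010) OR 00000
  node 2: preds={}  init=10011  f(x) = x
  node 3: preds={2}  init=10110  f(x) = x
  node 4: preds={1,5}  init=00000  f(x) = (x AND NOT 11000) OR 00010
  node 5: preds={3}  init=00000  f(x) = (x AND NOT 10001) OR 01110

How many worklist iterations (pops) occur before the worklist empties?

8

Worklist (8 pops):
  #1 pop 0: in=11010 → 10110 (was 00000); enqueue []
  #2 pop 1: in=00000 → 11010 (no change)
  #3 pop 2: in=00000 → 10011 (no change)
  #4 pop 3: in=10011 → 10111 (was 10110); enqueue []
  #5 pop 4: in=11010 → 00010 (was 00000); enqueue []
  #6 pop 5: in=10111 → 01110 (was 00000); enqueue [0,4]
  #7 pop 0: in=11110 → 10110 (no change)
  #8 pop 4: in=11110 → 00110 (was 00010); enqueue []

Fixpoint:
  val[0] = 10110
  val[1] = 11010
  val[2] = 10011
  val[3] = 10111
  val[4] = 00110
  val[5] = 01110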